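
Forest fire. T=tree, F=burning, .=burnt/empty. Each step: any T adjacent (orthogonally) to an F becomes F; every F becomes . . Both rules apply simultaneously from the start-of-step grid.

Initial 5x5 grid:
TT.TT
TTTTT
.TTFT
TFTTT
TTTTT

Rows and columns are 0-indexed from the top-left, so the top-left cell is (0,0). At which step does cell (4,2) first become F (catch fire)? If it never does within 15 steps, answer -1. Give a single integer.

Step 1: cell (4,2)='T' (+8 fires, +2 burnt)
Step 2: cell (4,2)='F' (+8 fires, +8 burnt)
  -> target ignites at step 2
Step 3: cell (4,2)='.' (+4 fires, +8 burnt)
Step 4: cell (4,2)='.' (+1 fires, +4 burnt)
Step 5: cell (4,2)='.' (+0 fires, +1 burnt)
  fire out at step 5

2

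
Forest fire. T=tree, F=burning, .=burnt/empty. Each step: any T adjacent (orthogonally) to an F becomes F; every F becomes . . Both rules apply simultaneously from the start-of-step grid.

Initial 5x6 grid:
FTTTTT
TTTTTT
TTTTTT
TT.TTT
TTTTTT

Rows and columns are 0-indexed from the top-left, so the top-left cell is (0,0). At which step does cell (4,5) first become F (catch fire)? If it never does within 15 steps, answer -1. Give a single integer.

Step 1: cell (4,5)='T' (+2 fires, +1 burnt)
Step 2: cell (4,5)='T' (+3 fires, +2 burnt)
Step 3: cell (4,5)='T' (+4 fires, +3 burnt)
Step 4: cell (4,5)='T' (+5 fires, +4 burnt)
Step 5: cell (4,5)='T' (+4 fires, +5 burnt)
Step 6: cell (4,5)='T' (+4 fires, +4 burnt)
Step 7: cell (4,5)='T' (+3 fires, +4 burnt)
Step 8: cell (4,5)='T' (+2 fires, +3 burnt)
Step 9: cell (4,5)='F' (+1 fires, +2 burnt)
  -> target ignites at step 9
Step 10: cell (4,5)='.' (+0 fires, +1 burnt)
  fire out at step 10

9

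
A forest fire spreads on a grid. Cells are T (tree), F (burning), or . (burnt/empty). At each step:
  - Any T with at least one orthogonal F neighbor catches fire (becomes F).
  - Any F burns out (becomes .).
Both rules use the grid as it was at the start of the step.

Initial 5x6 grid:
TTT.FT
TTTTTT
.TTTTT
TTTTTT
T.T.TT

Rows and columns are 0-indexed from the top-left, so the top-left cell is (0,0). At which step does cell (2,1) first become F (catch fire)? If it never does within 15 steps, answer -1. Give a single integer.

Step 1: cell (2,1)='T' (+2 fires, +1 burnt)
Step 2: cell (2,1)='T' (+3 fires, +2 burnt)
Step 3: cell (2,1)='T' (+4 fires, +3 burnt)
Step 4: cell (2,1)='T' (+6 fires, +4 burnt)
Step 5: cell (2,1)='F' (+5 fires, +6 burnt)
  -> target ignites at step 5
Step 6: cell (2,1)='.' (+3 fires, +5 burnt)
Step 7: cell (2,1)='.' (+1 fires, +3 burnt)
Step 8: cell (2,1)='.' (+1 fires, +1 burnt)
Step 9: cell (2,1)='.' (+0 fires, +1 burnt)
  fire out at step 9

5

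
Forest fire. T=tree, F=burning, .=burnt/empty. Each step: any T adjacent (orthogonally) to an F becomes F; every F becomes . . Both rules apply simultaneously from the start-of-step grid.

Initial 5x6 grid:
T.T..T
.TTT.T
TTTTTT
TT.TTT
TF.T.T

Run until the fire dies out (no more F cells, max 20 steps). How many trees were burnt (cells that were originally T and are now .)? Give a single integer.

Answer: 20

Derivation:
Step 1: +2 fires, +1 burnt (F count now 2)
Step 2: +2 fires, +2 burnt (F count now 2)
Step 3: +3 fires, +2 burnt (F count now 3)
Step 4: +2 fires, +3 burnt (F count now 2)
Step 5: +4 fires, +2 burnt (F count now 4)
Step 6: +3 fires, +4 burnt (F count now 3)
Step 7: +2 fires, +3 burnt (F count now 2)
Step 8: +2 fires, +2 burnt (F count now 2)
Step 9: +0 fires, +2 burnt (F count now 0)
Fire out after step 9
Initially T: 21, now '.': 29
Total burnt (originally-T cells now '.'): 20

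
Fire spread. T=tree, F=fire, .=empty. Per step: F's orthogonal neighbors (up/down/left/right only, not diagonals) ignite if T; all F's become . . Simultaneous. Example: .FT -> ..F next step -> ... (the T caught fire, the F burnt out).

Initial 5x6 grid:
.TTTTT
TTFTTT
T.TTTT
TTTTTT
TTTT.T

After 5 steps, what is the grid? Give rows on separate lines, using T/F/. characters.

Step 1: 4 trees catch fire, 1 burn out
  .TFTTT
  TF.FTT
  T.FTTT
  TTTTTT
  TTTT.T
Step 2: 6 trees catch fire, 4 burn out
  .F.FTT
  F...FT
  T..FTT
  TTFTTT
  TTTT.T
Step 3: 7 trees catch fire, 6 burn out
  ....FT
  .....F
  F...FT
  TF.FTT
  TTFT.T
Step 4: 6 trees catch fire, 7 burn out
  .....F
  ......
  .....F
  F...FT
  TF.F.T
Step 5: 2 trees catch fire, 6 burn out
  ......
  ......
  ......
  .....F
  F....T

......
......
......
.....F
F....T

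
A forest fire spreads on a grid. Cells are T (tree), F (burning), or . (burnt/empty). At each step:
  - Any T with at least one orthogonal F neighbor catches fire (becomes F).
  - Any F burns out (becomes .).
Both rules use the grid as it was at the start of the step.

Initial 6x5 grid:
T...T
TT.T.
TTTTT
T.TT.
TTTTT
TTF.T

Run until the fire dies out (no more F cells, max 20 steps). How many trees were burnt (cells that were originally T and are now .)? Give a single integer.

Answer: 20

Derivation:
Step 1: +2 fires, +1 burnt (F count now 2)
Step 2: +4 fires, +2 burnt (F count now 4)
Step 3: +4 fires, +4 burnt (F count now 4)
Step 4: +4 fires, +4 burnt (F count now 4)
Step 5: +4 fires, +4 burnt (F count now 4)
Step 6: +1 fires, +4 burnt (F count now 1)
Step 7: +1 fires, +1 burnt (F count now 1)
Step 8: +0 fires, +1 burnt (F count now 0)
Fire out after step 8
Initially T: 21, now '.': 29
Total burnt (originally-T cells now '.'): 20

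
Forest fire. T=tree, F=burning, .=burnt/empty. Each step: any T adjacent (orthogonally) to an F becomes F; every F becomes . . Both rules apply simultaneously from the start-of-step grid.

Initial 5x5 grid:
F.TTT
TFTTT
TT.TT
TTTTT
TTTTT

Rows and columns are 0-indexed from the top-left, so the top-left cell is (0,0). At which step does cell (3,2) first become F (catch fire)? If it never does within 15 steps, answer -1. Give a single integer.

Step 1: cell (3,2)='T' (+3 fires, +2 burnt)
Step 2: cell (3,2)='T' (+4 fires, +3 burnt)
Step 3: cell (3,2)='F' (+6 fires, +4 burnt)
  -> target ignites at step 3
Step 4: cell (3,2)='.' (+5 fires, +6 burnt)
Step 5: cell (3,2)='.' (+2 fires, +5 burnt)
Step 6: cell (3,2)='.' (+1 fires, +2 burnt)
Step 7: cell (3,2)='.' (+0 fires, +1 burnt)
  fire out at step 7

3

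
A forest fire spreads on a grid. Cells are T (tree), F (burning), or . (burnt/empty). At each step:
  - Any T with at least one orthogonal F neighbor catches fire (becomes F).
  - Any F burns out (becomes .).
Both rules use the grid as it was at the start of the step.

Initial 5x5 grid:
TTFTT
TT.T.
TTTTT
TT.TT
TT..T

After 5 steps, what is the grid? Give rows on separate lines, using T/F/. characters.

Step 1: 2 trees catch fire, 1 burn out
  TF.FT
  TT.T.
  TTTTT
  TT.TT
  TT..T
Step 2: 4 trees catch fire, 2 burn out
  F...F
  TF.F.
  TTTTT
  TT.TT
  TT..T
Step 3: 3 trees catch fire, 4 burn out
  .....
  F....
  TFTFT
  TT.TT
  TT..T
Step 4: 5 trees catch fire, 3 burn out
  .....
  .....
  F.F.F
  TF.FT
  TT..T
Step 5: 3 trees catch fire, 5 burn out
  .....
  .....
  .....
  F...F
  TF..T

.....
.....
.....
F...F
TF..T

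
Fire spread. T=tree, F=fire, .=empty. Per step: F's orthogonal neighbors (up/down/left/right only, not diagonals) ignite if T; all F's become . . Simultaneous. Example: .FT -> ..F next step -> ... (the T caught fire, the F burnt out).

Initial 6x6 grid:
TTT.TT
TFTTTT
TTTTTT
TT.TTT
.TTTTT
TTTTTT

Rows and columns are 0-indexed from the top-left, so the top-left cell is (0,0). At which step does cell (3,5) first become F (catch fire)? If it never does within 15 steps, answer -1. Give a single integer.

Step 1: cell (3,5)='T' (+4 fires, +1 burnt)
Step 2: cell (3,5)='T' (+6 fires, +4 burnt)
Step 3: cell (3,5)='T' (+4 fires, +6 burnt)
Step 4: cell (3,5)='T' (+6 fires, +4 burnt)
Step 5: cell (3,5)='T' (+6 fires, +6 burnt)
Step 6: cell (3,5)='F' (+3 fires, +6 burnt)
  -> target ignites at step 6
Step 7: cell (3,5)='.' (+2 fires, +3 burnt)
Step 8: cell (3,5)='.' (+1 fires, +2 burnt)
Step 9: cell (3,5)='.' (+0 fires, +1 burnt)
  fire out at step 9

6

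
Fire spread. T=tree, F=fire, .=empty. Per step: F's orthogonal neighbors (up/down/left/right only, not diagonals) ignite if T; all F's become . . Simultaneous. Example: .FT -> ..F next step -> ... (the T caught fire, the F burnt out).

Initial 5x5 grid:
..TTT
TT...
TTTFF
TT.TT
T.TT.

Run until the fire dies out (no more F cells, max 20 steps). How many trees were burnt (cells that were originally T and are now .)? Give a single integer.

Answer: 12

Derivation:
Step 1: +3 fires, +2 burnt (F count now 3)
Step 2: +2 fires, +3 burnt (F count now 2)
Step 3: +4 fires, +2 burnt (F count now 4)
Step 4: +2 fires, +4 burnt (F count now 2)
Step 5: +1 fires, +2 burnt (F count now 1)
Step 6: +0 fires, +1 burnt (F count now 0)
Fire out after step 6
Initially T: 15, now '.': 22
Total burnt (originally-T cells now '.'): 12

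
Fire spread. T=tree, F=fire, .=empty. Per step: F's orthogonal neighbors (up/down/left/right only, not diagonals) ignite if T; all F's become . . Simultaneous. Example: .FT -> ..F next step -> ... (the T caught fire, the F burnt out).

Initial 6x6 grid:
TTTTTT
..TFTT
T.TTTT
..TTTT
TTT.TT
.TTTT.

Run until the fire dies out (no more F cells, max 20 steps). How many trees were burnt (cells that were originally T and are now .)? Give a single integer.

Answer: 26

Derivation:
Step 1: +4 fires, +1 burnt (F count now 4)
Step 2: +6 fires, +4 burnt (F count now 6)
Step 3: +5 fires, +6 burnt (F count now 5)
Step 4: +4 fires, +5 burnt (F count now 4)
Step 5: +4 fires, +4 burnt (F count now 4)
Step 6: +3 fires, +4 burnt (F count now 3)
Step 7: +0 fires, +3 burnt (F count now 0)
Fire out after step 7
Initially T: 27, now '.': 35
Total burnt (originally-T cells now '.'): 26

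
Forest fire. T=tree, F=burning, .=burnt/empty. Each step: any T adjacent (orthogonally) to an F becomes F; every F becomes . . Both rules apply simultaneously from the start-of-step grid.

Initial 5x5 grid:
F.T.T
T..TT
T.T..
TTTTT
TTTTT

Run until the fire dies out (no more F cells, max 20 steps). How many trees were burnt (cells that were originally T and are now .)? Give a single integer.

Step 1: +1 fires, +1 burnt (F count now 1)
Step 2: +1 fires, +1 burnt (F count now 1)
Step 3: +1 fires, +1 burnt (F count now 1)
Step 4: +2 fires, +1 burnt (F count now 2)
Step 5: +2 fires, +2 burnt (F count now 2)
Step 6: +3 fires, +2 burnt (F count now 3)
Step 7: +2 fires, +3 burnt (F count now 2)
Step 8: +1 fires, +2 burnt (F count now 1)
Step 9: +0 fires, +1 burnt (F count now 0)
Fire out after step 9
Initially T: 17, now '.': 21
Total burnt (originally-T cells now '.'): 13

Answer: 13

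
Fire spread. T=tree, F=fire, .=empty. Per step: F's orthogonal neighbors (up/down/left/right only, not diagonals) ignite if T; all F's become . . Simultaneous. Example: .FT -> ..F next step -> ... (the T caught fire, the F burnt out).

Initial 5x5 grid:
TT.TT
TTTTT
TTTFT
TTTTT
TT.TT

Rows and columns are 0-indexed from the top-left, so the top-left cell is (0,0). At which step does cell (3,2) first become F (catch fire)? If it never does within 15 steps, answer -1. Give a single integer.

Step 1: cell (3,2)='T' (+4 fires, +1 burnt)
Step 2: cell (3,2)='F' (+7 fires, +4 burnt)
  -> target ignites at step 2
Step 3: cell (3,2)='.' (+5 fires, +7 burnt)
Step 4: cell (3,2)='.' (+4 fires, +5 burnt)
Step 5: cell (3,2)='.' (+2 fires, +4 burnt)
Step 6: cell (3,2)='.' (+0 fires, +2 burnt)
  fire out at step 6

2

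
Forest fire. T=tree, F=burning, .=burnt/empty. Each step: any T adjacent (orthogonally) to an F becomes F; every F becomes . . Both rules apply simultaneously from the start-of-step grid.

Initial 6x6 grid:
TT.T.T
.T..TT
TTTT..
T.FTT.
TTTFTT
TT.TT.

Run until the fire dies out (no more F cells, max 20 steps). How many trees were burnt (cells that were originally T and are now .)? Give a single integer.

Step 1: +5 fires, +2 burnt (F count now 5)
Step 2: +6 fires, +5 burnt (F count now 6)
Step 3: +4 fires, +6 burnt (F count now 4)
Step 4: +3 fires, +4 burnt (F count now 3)
Step 5: +1 fires, +3 burnt (F count now 1)
Step 6: +0 fires, +1 burnt (F count now 0)
Fire out after step 6
Initially T: 23, now '.': 32
Total burnt (originally-T cells now '.'): 19

Answer: 19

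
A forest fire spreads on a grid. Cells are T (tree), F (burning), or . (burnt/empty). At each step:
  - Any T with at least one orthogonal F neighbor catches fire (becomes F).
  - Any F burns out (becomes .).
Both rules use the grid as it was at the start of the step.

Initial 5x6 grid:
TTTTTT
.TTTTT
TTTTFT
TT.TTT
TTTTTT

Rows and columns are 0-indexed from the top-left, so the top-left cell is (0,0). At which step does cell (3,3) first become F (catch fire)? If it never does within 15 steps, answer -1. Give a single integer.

Step 1: cell (3,3)='T' (+4 fires, +1 burnt)
Step 2: cell (3,3)='F' (+7 fires, +4 burnt)
  -> target ignites at step 2
Step 3: cell (3,3)='.' (+6 fires, +7 burnt)
Step 4: cell (3,3)='.' (+5 fires, +6 burnt)
Step 5: cell (3,3)='.' (+3 fires, +5 burnt)
Step 6: cell (3,3)='.' (+2 fires, +3 burnt)
Step 7: cell (3,3)='.' (+0 fires, +2 burnt)
  fire out at step 7

2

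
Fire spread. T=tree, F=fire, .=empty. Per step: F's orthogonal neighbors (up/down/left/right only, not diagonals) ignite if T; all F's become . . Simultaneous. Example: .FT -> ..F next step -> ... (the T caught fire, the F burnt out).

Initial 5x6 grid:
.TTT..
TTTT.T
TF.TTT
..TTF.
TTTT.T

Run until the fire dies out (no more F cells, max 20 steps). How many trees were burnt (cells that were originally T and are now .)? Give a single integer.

Step 1: +4 fires, +2 burnt (F count now 4)
Step 2: +7 fires, +4 burnt (F count now 7)
Step 3: +4 fires, +7 burnt (F count now 4)
Step 4: +2 fires, +4 burnt (F count now 2)
Step 5: +1 fires, +2 burnt (F count now 1)
Step 6: +0 fires, +1 burnt (F count now 0)
Fire out after step 6
Initially T: 19, now '.': 29
Total burnt (originally-T cells now '.'): 18

Answer: 18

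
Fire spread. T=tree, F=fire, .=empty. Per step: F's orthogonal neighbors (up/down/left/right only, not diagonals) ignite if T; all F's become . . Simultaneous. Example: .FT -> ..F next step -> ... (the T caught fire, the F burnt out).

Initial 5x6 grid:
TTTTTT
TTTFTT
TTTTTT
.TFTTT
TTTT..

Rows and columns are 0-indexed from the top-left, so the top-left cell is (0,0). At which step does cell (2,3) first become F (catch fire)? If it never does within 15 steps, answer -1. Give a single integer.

Step 1: cell (2,3)='F' (+8 fires, +2 burnt)
  -> target ignites at step 1
Step 2: cell (2,3)='.' (+9 fires, +8 burnt)
Step 3: cell (2,3)='.' (+7 fires, +9 burnt)
Step 4: cell (2,3)='.' (+1 fires, +7 burnt)
Step 5: cell (2,3)='.' (+0 fires, +1 burnt)
  fire out at step 5

1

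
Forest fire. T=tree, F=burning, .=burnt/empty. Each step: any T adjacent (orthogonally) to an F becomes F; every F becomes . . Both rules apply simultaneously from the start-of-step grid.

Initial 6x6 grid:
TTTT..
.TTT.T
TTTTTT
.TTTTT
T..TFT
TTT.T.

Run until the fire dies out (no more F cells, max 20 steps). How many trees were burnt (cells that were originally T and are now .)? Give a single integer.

Step 1: +4 fires, +1 burnt (F count now 4)
Step 2: +3 fires, +4 burnt (F count now 3)
Step 3: +3 fires, +3 burnt (F count now 3)
Step 4: +4 fires, +3 burnt (F count now 4)
Step 5: +3 fires, +4 burnt (F count now 3)
Step 6: +3 fires, +3 burnt (F count now 3)
Step 7: +1 fires, +3 burnt (F count now 1)
Step 8: +1 fires, +1 burnt (F count now 1)
Step 9: +0 fires, +1 burnt (F count now 0)
Fire out after step 9
Initially T: 26, now '.': 32
Total burnt (originally-T cells now '.'): 22

Answer: 22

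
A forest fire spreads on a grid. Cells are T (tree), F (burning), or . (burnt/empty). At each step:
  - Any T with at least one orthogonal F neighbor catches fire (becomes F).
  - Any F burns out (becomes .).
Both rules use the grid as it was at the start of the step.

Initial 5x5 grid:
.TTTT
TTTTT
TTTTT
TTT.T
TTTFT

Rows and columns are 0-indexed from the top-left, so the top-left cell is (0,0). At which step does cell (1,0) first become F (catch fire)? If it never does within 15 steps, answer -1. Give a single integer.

Step 1: cell (1,0)='T' (+2 fires, +1 burnt)
Step 2: cell (1,0)='T' (+3 fires, +2 burnt)
Step 3: cell (1,0)='T' (+4 fires, +3 burnt)
Step 4: cell (1,0)='T' (+5 fires, +4 burnt)
Step 5: cell (1,0)='T' (+5 fires, +5 burnt)
Step 6: cell (1,0)='F' (+3 fires, +5 burnt)
  -> target ignites at step 6
Step 7: cell (1,0)='.' (+0 fires, +3 burnt)
  fire out at step 7

6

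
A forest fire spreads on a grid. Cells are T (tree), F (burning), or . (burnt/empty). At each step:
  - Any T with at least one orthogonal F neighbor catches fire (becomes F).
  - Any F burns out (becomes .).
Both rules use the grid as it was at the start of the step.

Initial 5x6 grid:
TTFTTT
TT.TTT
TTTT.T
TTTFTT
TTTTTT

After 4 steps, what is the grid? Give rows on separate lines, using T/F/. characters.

Step 1: 6 trees catch fire, 2 burn out
  TF.FTT
  TT.TTT
  TTTF.T
  TTF.FT
  TTTFTT
Step 2: 9 trees catch fire, 6 burn out
  F...FT
  TF.FTT
  TTF..T
  TF...F
  TTF.FT
Step 3: 8 trees catch fire, 9 burn out
  .....F
  F...FT
  TF...F
  F.....
  TF...F
Step 4: 3 trees catch fire, 8 burn out
  ......
  .....F
  F.....
  ......
  F.....

......
.....F
F.....
......
F.....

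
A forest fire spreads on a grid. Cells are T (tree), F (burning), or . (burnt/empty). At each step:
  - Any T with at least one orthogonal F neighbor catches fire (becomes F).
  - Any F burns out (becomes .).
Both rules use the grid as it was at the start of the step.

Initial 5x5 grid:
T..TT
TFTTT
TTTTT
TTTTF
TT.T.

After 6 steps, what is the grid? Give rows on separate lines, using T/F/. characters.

Step 1: 5 trees catch fire, 2 burn out
  T..TT
  F.FTT
  TFTTF
  TTTF.
  TT.T.
Step 2: 9 trees catch fire, 5 burn out
  F..TT
  ...FF
  F.FF.
  TFF..
  TT.F.
Step 3: 4 trees catch fire, 9 burn out
  ...FF
  .....
  .....
  F....
  TF...
Step 4: 1 trees catch fire, 4 burn out
  .....
  .....
  .....
  .....
  F....
Step 5: 0 trees catch fire, 1 burn out
  .....
  .....
  .....
  .....
  .....
Step 6: 0 trees catch fire, 0 burn out
  .....
  .....
  .....
  .....
  .....

.....
.....
.....
.....
.....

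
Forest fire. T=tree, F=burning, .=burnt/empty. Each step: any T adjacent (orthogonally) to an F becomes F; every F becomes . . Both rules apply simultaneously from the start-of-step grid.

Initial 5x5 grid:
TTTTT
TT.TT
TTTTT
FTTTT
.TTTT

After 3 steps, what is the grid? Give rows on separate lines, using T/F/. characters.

Step 1: 2 trees catch fire, 1 burn out
  TTTTT
  TT.TT
  FTTTT
  .FTTT
  .TTTT
Step 2: 4 trees catch fire, 2 burn out
  TTTTT
  FT.TT
  .FTTT
  ..FTT
  .FTTT
Step 3: 5 trees catch fire, 4 burn out
  FTTTT
  .F.TT
  ..FTT
  ...FT
  ..FTT

FTTTT
.F.TT
..FTT
...FT
..FTT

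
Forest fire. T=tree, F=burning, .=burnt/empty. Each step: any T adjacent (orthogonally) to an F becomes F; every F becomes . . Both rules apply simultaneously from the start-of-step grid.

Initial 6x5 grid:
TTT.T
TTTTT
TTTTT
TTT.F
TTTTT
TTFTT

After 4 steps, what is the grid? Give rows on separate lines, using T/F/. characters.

Step 1: 5 trees catch fire, 2 burn out
  TTT.T
  TTTTT
  TTTTF
  TTT..
  TTFTF
  TF.FT
Step 2: 7 trees catch fire, 5 burn out
  TTT.T
  TTTTF
  TTTF.
  TTF..
  TF.F.
  F...F
Step 3: 5 trees catch fire, 7 burn out
  TTT.F
  TTTF.
  TTF..
  TF...
  F....
  .....
Step 4: 3 trees catch fire, 5 burn out
  TTT..
  TTF..
  TF...
  F....
  .....
  .....

TTT..
TTF..
TF...
F....
.....
.....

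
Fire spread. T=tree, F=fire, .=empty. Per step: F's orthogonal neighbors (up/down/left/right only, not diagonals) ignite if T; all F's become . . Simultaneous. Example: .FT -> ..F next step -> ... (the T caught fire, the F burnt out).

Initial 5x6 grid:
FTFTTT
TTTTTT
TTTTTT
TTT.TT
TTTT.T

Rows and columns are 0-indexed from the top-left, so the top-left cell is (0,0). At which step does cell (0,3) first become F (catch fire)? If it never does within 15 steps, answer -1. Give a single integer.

Step 1: cell (0,3)='F' (+4 fires, +2 burnt)
  -> target ignites at step 1
Step 2: cell (0,3)='.' (+5 fires, +4 burnt)
Step 3: cell (0,3)='.' (+6 fires, +5 burnt)
Step 4: cell (0,3)='.' (+5 fires, +6 burnt)
Step 5: cell (0,3)='.' (+4 fires, +5 burnt)
Step 6: cell (0,3)='.' (+1 fires, +4 burnt)
Step 7: cell (0,3)='.' (+1 fires, +1 burnt)
Step 8: cell (0,3)='.' (+0 fires, +1 burnt)
  fire out at step 8

1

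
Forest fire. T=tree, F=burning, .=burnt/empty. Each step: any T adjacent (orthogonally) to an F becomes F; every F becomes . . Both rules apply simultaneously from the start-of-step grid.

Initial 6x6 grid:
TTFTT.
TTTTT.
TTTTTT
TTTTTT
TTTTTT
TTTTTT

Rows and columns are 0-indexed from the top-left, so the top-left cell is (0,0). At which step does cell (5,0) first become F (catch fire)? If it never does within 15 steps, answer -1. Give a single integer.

Step 1: cell (5,0)='T' (+3 fires, +1 burnt)
Step 2: cell (5,0)='T' (+5 fires, +3 burnt)
Step 3: cell (5,0)='T' (+5 fires, +5 burnt)
Step 4: cell (5,0)='T' (+5 fires, +5 burnt)
Step 5: cell (5,0)='T' (+6 fires, +5 burnt)
Step 6: cell (5,0)='T' (+5 fires, +6 burnt)
Step 7: cell (5,0)='F' (+3 fires, +5 burnt)
  -> target ignites at step 7
Step 8: cell (5,0)='.' (+1 fires, +3 burnt)
Step 9: cell (5,0)='.' (+0 fires, +1 burnt)
  fire out at step 9

7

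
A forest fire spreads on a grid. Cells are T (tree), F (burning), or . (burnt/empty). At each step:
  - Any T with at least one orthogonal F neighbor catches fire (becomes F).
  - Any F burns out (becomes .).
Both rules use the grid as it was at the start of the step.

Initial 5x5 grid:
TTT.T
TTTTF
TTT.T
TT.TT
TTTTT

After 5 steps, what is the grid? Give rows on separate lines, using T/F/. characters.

Step 1: 3 trees catch fire, 1 burn out
  TTT.F
  TTTF.
  TTT.F
  TT.TT
  TTTTT
Step 2: 2 trees catch fire, 3 burn out
  TTT..
  TTF..
  TTT..
  TT.TF
  TTTTT
Step 3: 5 trees catch fire, 2 burn out
  TTF..
  TF...
  TTF..
  TT.F.
  TTTTF
Step 4: 4 trees catch fire, 5 burn out
  TF...
  F....
  TF...
  TT...
  TTTF.
Step 5: 4 trees catch fire, 4 burn out
  F....
  .....
  F....
  TF...
  TTF..

F....
.....
F....
TF...
TTF..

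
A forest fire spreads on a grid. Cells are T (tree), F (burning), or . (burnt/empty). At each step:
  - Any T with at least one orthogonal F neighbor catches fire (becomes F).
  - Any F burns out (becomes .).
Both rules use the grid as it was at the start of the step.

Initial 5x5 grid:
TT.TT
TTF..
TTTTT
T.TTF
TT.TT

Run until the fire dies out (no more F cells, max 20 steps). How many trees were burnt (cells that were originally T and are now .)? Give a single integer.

Answer: 16

Derivation:
Step 1: +5 fires, +2 burnt (F count now 5)
Step 2: +6 fires, +5 burnt (F count now 6)
Step 3: +2 fires, +6 burnt (F count now 2)
Step 4: +1 fires, +2 burnt (F count now 1)
Step 5: +1 fires, +1 burnt (F count now 1)
Step 6: +1 fires, +1 burnt (F count now 1)
Step 7: +0 fires, +1 burnt (F count now 0)
Fire out after step 7
Initially T: 18, now '.': 23
Total burnt (originally-T cells now '.'): 16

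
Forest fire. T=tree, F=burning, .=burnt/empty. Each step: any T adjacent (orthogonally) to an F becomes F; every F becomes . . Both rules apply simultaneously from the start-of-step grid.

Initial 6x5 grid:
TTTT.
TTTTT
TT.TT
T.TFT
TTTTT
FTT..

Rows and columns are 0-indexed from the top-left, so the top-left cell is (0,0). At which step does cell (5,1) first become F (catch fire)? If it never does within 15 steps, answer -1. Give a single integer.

Step 1: cell (5,1)='F' (+6 fires, +2 burnt)
  -> target ignites at step 1
Step 2: cell (5,1)='.' (+7 fires, +6 burnt)
Step 3: cell (5,1)='.' (+4 fires, +7 burnt)
Step 4: cell (5,1)='.' (+4 fires, +4 burnt)
Step 5: cell (5,1)='.' (+2 fires, +4 burnt)
Step 6: cell (5,1)='.' (+0 fires, +2 burnt)
  fire out at step 6

1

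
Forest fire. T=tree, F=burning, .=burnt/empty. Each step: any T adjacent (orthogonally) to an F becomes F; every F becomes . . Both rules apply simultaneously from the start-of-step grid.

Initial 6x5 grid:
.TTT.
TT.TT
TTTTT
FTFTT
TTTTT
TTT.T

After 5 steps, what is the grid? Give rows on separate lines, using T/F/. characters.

Step 1: 6 trees catch fire, 2 burn out
  .TTT.
  TT.TT
  FTFTT
  .F.FT
  FTFTT
  TTT.T
Step 2: 8 trees catch fire, 6 burn out
  .TTT.
  FT.TT
  .F.FT
  ....F
  .F.FT
  FTF.T
Step 3: 5 trees catch fire, 8 burn out
  .TTT.
  .F.FT
  ....F
  .....
  ....F
  .F..T
Step 4: 4 trees catch fire, 5 burn out
  .FTF.
  ....F
  .....
  .....
  .....
  ....F
Step 5: 1 trees catch fire, 4 burn out
  ..F..
  .....
  .....
  .....
  .....
  .....

..F..
.....
.....
.....
.....
.....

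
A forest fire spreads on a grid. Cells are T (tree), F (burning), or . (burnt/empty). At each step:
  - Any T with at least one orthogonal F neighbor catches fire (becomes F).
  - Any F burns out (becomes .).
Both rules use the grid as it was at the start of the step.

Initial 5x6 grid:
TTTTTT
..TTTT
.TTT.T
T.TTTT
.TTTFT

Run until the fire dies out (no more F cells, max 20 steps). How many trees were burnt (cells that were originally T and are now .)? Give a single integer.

Answer: 22

Derivation:
Step 1: +3 fires, +1 burnt (F count now 3)
Step 2: +3 fires, +3 burnt (F count now 3)
Step 3: +4 fires, +3 burnt (F count now 4)
Step 4: +3 fires, +4 burnt (F count now 3)
Step 5: +5 fires, +3 burnt (F count now 5)
Step 6: +2 fires, +5 burnt (F count now 2)
Step 7: +1 fires, +2 burnt (F count now 1)
Step 8: +1 fires, +1 burnt (F count now 1)
Step 9: +0 fires, +1 burnt (F count now 0)
Fire out after step 9
Initially T: 23, now '.': 29
Total burnt (originally-T cells now '.'): 22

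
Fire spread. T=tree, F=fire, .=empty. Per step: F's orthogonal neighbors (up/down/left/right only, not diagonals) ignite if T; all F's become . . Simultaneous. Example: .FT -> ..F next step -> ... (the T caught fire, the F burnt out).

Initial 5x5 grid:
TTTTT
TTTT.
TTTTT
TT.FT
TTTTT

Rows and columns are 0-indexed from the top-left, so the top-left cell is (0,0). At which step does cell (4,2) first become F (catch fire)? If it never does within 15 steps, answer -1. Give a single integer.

Step 1: cell (4,2)='T' (+3 fires, +1 burnt)
Step 2: cell (4,2)='F' (+5 fires, +3 burnt)
  -> target ignites at step 2
Step 3: cell (4,2)='.' (+4 fires, +5 burnt)
Step 4: cell (4,2)='.' (+6 fires, +4 burnt)
Step 5: cell (4,2)='.' (+3 fires, +6 burnt)
Step 6: cell (4,2)='.' (+1 fires, +3 burnt)
Step 7: cell (4,2)='.' (+0 fires, +1 burnt)
  fire out at step 7

2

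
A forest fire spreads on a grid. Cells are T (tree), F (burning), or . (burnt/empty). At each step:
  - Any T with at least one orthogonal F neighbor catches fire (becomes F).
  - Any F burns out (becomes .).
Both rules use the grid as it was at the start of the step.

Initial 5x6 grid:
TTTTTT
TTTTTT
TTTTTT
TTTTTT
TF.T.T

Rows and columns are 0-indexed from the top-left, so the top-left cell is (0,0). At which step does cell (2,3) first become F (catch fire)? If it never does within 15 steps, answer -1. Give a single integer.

Step 1: cell (2,3)='T' (+2 fires, +1 burnt)
Step 2: cell (2,3)='T' (+3 fires, +2 burnt)
Step 3: cell (2,3)='T' (+4 fires, +3 burnt)
Step 4: cell (2,3)='F' (+6 fires, +4 burnt)
  -> target ignites at step 4
Step 5: cell (2,3)='.' (+5 fires, +6 burnt)
Step 6: cell (2,3)='.' (+4 fires, +5 burnt)
Step 7: cell (2,3)='.' (+2 fires, +4 burnt)
Step 8: cell (2,3)='.' (+1 fires, +2 burnt)
Step 9: cell (2,3)='.' (+0 fires, +1 burnt)
  fire out at step 9

4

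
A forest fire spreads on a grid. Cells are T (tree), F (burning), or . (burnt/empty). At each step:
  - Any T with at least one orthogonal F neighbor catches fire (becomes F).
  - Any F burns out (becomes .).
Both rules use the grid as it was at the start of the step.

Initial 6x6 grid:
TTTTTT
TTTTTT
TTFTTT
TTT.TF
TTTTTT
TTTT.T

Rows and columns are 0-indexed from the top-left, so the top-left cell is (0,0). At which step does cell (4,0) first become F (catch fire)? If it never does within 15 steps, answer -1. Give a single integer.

Step 1: cell (4,0)='T' (+7 fires, +2 burnt)
Step 2: cell (4,0)='T' (+10 fires, +7 burnt)
Step 3: cell (4,0)='T' (+9 fires, +10 burnt)
Step 4: cell (4,0)='F' (+5 fires, +9 burnt)
  -> target ignites at step 4
Step 5: cell (4,0)='.' (+1 fires, +5 burnt)
Step 6: cell (4,0)='.' (+0 fires, +1 burnt)
  fire out at step 6

4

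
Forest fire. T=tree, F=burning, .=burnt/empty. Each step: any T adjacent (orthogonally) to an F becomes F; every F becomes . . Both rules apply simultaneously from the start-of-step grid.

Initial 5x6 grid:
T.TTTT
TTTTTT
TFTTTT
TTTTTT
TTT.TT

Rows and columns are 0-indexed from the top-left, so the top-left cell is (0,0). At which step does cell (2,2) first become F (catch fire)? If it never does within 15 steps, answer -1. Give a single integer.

Step 1: cell (2,2)='F' (+4 fires, +1 burnt)
  -> target ignites at step 1
Step 2: cell (2,2)='.' (+6 fires, +4 burnt)
Step 3: cell (2,2)='.' (+7 fires, +6 burnt)
Step 4: cell (2,2)='.' (+4 fires, +7 burnt)
Step 5: cell (2,2)='.' (+4 fires, +4 burnt)
Step 6: cell (2,2)='.' (+2 fires, +4 burnt)
Step 7: cell (2,2)='.' (+0 fires, +2 burnt)
  fire out at step 7

1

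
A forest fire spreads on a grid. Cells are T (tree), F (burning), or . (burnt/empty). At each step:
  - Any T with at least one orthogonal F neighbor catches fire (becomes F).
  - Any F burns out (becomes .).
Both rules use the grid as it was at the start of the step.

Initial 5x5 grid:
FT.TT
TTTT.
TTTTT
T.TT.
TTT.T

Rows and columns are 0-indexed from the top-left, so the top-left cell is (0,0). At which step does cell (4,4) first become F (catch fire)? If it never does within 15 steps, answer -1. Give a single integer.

Step 1: cell (4,4)='T' (+2 fires, +1 burnt)
Step 2: cell (4,4)='T' (+2 fires, +2 burnt)
Step 3: cell (4,4)='T' (+3 fires, +2 burnt)
Step 4: cell (4,4)='T' (+3 fires, +3 burnt)
Step 5: cell (4,4)='T' (+4 fires, +3 burnt)
Step 6: cell (4,4)='T' (+4 fires, +4 burnt)
Step 7: cell (4,4)='T' (+0 fires, +4 burnt)
  fire out at step 7
Target never catches fire within 15 steps

-1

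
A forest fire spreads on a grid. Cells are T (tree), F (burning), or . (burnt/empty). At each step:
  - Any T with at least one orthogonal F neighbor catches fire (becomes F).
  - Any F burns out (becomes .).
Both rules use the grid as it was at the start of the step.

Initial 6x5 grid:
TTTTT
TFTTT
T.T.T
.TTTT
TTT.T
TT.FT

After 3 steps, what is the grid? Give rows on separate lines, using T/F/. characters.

Step 1: 4 trees catch fire, 2 burn out
  TFTTT
  F.FTT
  T.T.T
  .TTTT
  TTT.T
  TT..F
Step 2: 6 trees catch fire, 4 burn out
  F.FTT
  ...FT
  F.F.T
  .TTTT
  TTT.F
  TT...
Step 3: 4 trees catch fire, 6 burn out
  ...FT
  ....F
  ....T
  .TFTF
  TTT..
  TT...

...FT
....F
....T
.TFTF
TTT..
TT...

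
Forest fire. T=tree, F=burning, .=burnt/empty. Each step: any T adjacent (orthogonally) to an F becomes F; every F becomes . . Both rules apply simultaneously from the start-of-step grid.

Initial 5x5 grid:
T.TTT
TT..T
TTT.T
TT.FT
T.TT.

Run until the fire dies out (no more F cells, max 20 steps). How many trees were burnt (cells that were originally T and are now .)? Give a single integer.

Step 1: +2 fires, +1 burnt (F count now 2)
Step 2: +2 fires, +2 burnt (F count now 2)
Step 3: +1 fires, +2 burnt (F count now 1)
Step 4: +1 fires, +1 burnt (F count now 1)
Step 5: +1 fires, +1 burnt (F count now 1)
Step 6: +1 fires, +1 burnt (F count now 1)
Step 7: +0 fires, +1 burnt (F count now 0)
Fire out after step 7
Initially T: 17, now '.': 16
Total burnt (originally-T cells now '.'): 8

Answer: 8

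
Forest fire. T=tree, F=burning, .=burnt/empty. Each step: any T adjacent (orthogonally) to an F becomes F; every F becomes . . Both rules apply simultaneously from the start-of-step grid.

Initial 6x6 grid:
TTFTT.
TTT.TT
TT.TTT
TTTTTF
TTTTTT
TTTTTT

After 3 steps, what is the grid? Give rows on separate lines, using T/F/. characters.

Step 1: 6 trees catch fire, 2 burn out
  TF.FT.
  TTF.TT
  TT.TTF
  TTTTF.
  TTTTTF
  TTTTTT
Step 2: 8 trees catch fire, 6 burn out
  F...F.
  TF..TF
  TT.TF.
  TTTF..
  TTTTF.
  TTTTTF
Step 3: 7 trees catch fire, 8 burn out
  ......
  F...F.
  TF.F..
  TTF...
  TTTF..
  TTTTF.

......
F...F.
TF.F..
TTF...
TTTF..
TTTTF.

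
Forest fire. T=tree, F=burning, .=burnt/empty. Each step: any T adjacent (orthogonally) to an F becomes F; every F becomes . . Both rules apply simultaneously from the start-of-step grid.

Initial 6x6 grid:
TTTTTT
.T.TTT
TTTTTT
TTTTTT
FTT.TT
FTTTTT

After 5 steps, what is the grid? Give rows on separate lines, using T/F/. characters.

Step 1: 3 trees catch fire, 2 burn out
  TTTTTT
  .T.TTT
  TTTTTT
  FTTTTT
  .FT.TT
  .FTTTT
Step 2: 4 trees catch fire, 3 burn out
  TTTTTT
  .T.TTT
  FTTTTT
  .FTTTT
  ..F.TT
  ..FTTT
Step 3: 3 trees catch fire, 4 burn out
  TTTTTT
  .T.TTT
  .FTTTT
  ..FTTT
  ....TT
  ...FTT
Step 4: 4 trees catch fire, 3 burn out
  TTTTTT
  .F.TTT
  ..FTTT
  ...FTT
  ....TT
  ....FT
Step 5: 5 trees catch fire, 4 burn out
  TFTTTT
  ...TTT
  ...FTT
  ....FT
  ....FT
  .....F

TFTTTT
...TTT
...FTT
....FT
....FT
.....F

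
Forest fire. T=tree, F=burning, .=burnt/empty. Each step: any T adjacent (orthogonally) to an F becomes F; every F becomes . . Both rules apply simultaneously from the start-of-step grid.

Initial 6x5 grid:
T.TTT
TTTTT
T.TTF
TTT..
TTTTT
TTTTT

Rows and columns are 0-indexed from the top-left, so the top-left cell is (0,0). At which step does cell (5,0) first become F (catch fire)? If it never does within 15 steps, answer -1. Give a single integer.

Step 1: cell (5,0)='T' (+2 fires, +1 burnt)
Step 2: cell (5,0)='T' (+3 fires, +2 burnt)
Step 3: cell (5,0)='T' (+3 fires, +3 burnt)
Step 4: cell (5,0)='T' (+4 fires, +3 burnt)
Step 5: cell (5,0)='T' (+5 fires, +4 burnt)
Step 6: cell (5,0)='T' (+6 fires, +5 burnt)
Step 7: cell (5,0)='F' (+2 fires, +6 burnt)
  -> target ignites at step 7
Step 8: cell (5,0)='.' (+0 fires, +2 burnt)
  fire out at step 8

7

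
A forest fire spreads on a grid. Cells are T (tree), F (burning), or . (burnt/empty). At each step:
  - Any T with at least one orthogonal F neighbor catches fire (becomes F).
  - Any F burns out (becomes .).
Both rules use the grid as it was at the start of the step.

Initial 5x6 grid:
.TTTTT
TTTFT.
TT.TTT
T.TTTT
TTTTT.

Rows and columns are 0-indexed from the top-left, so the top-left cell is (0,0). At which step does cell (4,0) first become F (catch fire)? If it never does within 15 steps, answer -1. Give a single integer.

Step 1: cell (4,0)='T' (+4 fires, +1 burnt)
Step 2: cell (4,0)='T' (+5 fires, +4 burnt)
Step 3: cell (4,0)='T' (+8 fires, +5 burnt)
Step 4: cell (4,0)='T' (+4 fires, +8 burnt)
Step 5: cell (4,0)='T' (+2 fires, +4 burnt)
Step 6: cell (4,0)='F' (+1 fires, +2 burnt)
  -> target ignites at step 6
Step 7: cell (4,0)='.' (+0 fires, +1 burnt)
  fire out at step 7

6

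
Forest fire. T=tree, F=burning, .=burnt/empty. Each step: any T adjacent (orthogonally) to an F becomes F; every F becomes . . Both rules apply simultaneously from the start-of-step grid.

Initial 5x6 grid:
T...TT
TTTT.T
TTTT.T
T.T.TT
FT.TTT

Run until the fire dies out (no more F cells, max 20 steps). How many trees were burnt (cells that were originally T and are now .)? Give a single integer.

Step 1: +2 fires, +1 burnt (F count now 2)
Step 2: +1 fires, +2 burnt (F count now 1)
Step 3: +2 fires, +1 burnt (F count now 2)
Step 4: +3 fires, +2 burnt (F count now 3)
Step 5: +3 fires, +3 burnt (F count now 3)
Step 6: +1 fires, +3 burnt (F count now 1)
Step 7: +0 fires, +1 burnt (F count now 0)
Fire out after step 7
Initially T: 21, now '.': 21
Total burnt (originally-T cells now '.'): 12

Answer: 12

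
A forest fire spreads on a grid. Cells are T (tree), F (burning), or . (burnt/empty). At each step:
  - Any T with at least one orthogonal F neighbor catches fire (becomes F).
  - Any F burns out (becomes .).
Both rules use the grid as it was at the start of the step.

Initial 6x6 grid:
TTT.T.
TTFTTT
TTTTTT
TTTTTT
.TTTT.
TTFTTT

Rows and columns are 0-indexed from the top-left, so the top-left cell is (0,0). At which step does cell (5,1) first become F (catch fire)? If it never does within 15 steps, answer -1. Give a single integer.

Step 1: cell (5,1)='F' (+7 fires, +2 burnt)
  -> target ignites at step 1
Step 2: cell (5,1)='.' (+10 fires, +7 burnt)
Step 3: cell (5,1)='.' (+9 fires, +10 burnt)
Step 4: cell (5,1)='.' (+3 fires, +9 burnt)
Step 5: cell (5,1)='.' (+1 fires, +3 burnt)
Step 6: cell (5,1)='.' (+0 fires, +1 burnt)
  fire out at step 6

1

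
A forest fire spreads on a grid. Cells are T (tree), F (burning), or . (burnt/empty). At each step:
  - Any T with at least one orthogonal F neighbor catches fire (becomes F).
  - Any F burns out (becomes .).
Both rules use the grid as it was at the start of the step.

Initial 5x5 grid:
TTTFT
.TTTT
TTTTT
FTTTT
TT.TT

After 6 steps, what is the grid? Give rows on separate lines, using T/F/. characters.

Step 1: 6 trees catch fire, 2 burn out
  TTF.F
  .TTFT
  FTTTT
  .FTTT
  FT.TT
Step 2: 7 trees catch fire, 6 burn out
  TF...
  .TF.F
  .FTFT
  ..FTT
  .F.TT
Step 3: 5 trees catch fire, 7 burn out
  F....
  .F...
  ..F.F
  ...FT
  ...TT
Step 4: 2 trees catch fire, 5 burn out
  .....
  .....
  .....
  ....F
  ...FT
Step 5: 1 trees catch fire, 2 burn out
  .....
  .....
  .....
  .....
  ....F
Step 6: 0 trees catch fire, 1 burn out
  .....
  .....
  .....
  .....
  .....

.....
.....
.....
.....
.....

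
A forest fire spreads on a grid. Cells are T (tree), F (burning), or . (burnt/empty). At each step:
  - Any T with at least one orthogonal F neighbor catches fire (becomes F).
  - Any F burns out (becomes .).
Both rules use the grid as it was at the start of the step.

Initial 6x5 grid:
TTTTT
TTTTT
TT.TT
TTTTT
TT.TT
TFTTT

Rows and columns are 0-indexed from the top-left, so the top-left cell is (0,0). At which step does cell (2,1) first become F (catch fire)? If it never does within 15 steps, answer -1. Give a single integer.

Step 1: cell (2,1)='T' (+3 fires, +1 burnt)
Step 2: cell (2,1)='T' (+3 fires, +3 burnt)
Step 3: cell (2,1)='F' (+5 fires, +3 burnt)
  -> target ignites at step 3
Step 4: cell (2,1)='.' (+4 fires, +5 burnt)
Step 5: cell (2,1)='.' (+5 fires, +4 burnt)
Step 6: cell (2,1)='.' (+4 fires, +5 burnt)
Step 7: cell (2,1)='.' (+2 fires, +4 burnt)
Step 8: cell (2,1)='.' (+1 fires, +2 burnt)
Step 9: cell (2,1)='.' (+0 fires, +1 burnt)
  fire out at step 9

3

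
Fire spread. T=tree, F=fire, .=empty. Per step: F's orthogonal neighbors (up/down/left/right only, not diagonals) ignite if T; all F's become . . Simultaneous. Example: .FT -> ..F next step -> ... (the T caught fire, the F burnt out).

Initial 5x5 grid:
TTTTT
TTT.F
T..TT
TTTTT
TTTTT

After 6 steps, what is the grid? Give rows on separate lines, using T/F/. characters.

Step 1: 2 trees catch fire, 1 burn out
  TTTTF
  TTT..
  T..TF
  TTTTT
  TTTTT
Step 2: 3 trees catch fire, 2 burn out
  TTTF.
  TTT..
  T..F.
  TTTTF
  TTTTT
Step 3: 3 trees catch fire, 3 burn out
  TTF..
  TTT..
  T....
  TTTF.
  TTTTF
Step 4: 4 trees catch fire, 3 burn out
  TF...
  TTF..
  T....
  TTF..
  TTTF.
Step 5: 4 trees catch fire, 4 burn out
  F....
  TF...
  T....
  TF...
  TTF..
Step 6: 3 trees catch fire, 4 burn out
  .....
  F....
  T....
  F....
  TF...

.....
F....
T....
F....
TF...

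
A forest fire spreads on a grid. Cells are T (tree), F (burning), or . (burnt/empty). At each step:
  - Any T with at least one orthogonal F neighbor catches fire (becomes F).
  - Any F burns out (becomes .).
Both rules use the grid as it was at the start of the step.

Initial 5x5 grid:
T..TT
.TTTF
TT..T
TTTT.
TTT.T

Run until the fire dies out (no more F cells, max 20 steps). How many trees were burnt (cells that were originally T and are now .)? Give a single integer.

Answer: 15

Derivation:
Step 1: +3 fires, +1 burnt (F count now 3)
Step 2: +2 fires, +3 burnt (F count now 2)
Step 3: +1 fires, +2 burnt (F count now 1)
Step 4: +1 fires, +1 burnt (F count now 1)
Step 5: +2 fires, +1 burnt (F count now 2)
Step 6: +3 fires, +2 burnt (F count now 3)
Step 7: +3 fires, +3 burnt (F count now 3)
Step 8: +0 fires, +3 burnt (F count now 0)
Fire out after step 8
Initially T: 17, now '.': 23
Total burnt (originally-T cells now '.'): 15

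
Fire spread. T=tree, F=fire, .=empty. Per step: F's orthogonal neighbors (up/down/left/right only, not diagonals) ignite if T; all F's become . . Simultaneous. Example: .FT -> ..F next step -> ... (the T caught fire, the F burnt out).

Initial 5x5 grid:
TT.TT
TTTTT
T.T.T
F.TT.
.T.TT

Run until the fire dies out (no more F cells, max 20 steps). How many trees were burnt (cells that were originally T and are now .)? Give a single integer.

Step 1: +1 fires, +1 burnt (F count now 1)
Step 2: +1 fires, +1 burnt (F count now 1)
Step 3: +2 fires, +1 burnt (F count now 2)
Step 4: +2 fires, +2 burnt (F count now 2)
Step 5: +2 fires, +2 burnt (F count now 2)
Step 6: +3 fires, +2 burnt (F count now 3)
Step 7: +3 fires, +3 burnt (F count now 3)
Step 8: +1 fires, +3 burnt (F count now 1)
Step 9: +1 fires, +1 burnt (F count now 1)
Step 10: +0 fires, +1 burnt (F count now 0)
Fire out after step 10
Initially T: 17, now '.': 24
Total burnt (originally-T cells now '.'): 16

Answer: 16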